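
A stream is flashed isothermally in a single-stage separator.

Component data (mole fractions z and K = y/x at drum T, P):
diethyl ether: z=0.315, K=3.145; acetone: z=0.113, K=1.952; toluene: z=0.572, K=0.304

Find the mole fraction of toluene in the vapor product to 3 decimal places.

y_toluene = 0.218

Iterate (Newton) starting at V/F = 0.68:
  V/F = 0.680: g = -0.4157, g' = -1.276 → V/F = 0.354
  V/F = 0.354: g = -0.0640, g' = -1.013 → V/F = 0.291
  V/F = 0.291: g = 0.0009, g' = -1.048 → V/F = 0.292
Converged at V/F = 0.292.
Compositions from xᵢ = zᵢ/(1+V/F(Kᵢ−1)), yᵢ = Kᵢxᵢ:
  diethyl ether: x = 0.194, y = 0.609
  acetone: x = 0.088, y = 0.173
  toluene: x = 0.718, y = 0.218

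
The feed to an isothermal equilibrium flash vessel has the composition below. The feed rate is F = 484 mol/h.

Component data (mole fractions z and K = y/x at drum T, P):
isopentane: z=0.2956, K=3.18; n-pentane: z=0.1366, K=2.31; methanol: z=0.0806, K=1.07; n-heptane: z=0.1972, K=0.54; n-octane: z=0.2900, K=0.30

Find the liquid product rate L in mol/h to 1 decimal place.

Let ψ = V/F and solve Σ zᵢ(Kᵢ−1)/(1+ψ(Kᵢ−1)) = 0.
Feasibility: ΣzᵢKᵢ = 1.5353, Σzᵢ/Kᵢ = 1.5593 — both > 1, two phases present.
Iterate (Newton) starting at ψ = 0.5:
  ψ = 0.5000: g = -0.00821, g' = -0.8143 → ψ = 0.4899
Converged at ψ = 0.4899.
Then V = ψ·F = 0.4899·484 = 237.1 mol/h and L = F − V = 246.9 mol/h.

L = 246.9 mol/h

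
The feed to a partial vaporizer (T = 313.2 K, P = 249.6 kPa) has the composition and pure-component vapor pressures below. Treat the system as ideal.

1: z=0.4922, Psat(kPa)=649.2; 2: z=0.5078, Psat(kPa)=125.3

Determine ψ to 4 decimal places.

Raoult's law: Kᵢ = Pᵢˢᵃᵗ/P = Pᵢˢᵃᵗ/249.6.
  K_1 = 649.2/249.6 = 2.600962, K_2 = 125.3/249.6 = 0.502003
Binary case is linear: z₁(K₁−1)(1+ψ(K₂−1)) + z₂(K₂−1)(1+ψ(K₁−1)) = 0
⇒ ψ = [z₁(K₁−1)+z₂(K₂−1)] / [−(K₁−1)(K₂−1)] = 0.53511/0.79727 = 0.6712

ψ = 0.6712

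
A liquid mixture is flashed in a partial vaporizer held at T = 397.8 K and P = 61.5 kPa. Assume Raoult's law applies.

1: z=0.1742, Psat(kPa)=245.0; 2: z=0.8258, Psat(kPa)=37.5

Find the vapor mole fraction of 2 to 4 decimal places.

y_2 = 0.5392

Raoult's law: Kᵢ = Pᵢˢᵃᵗ/P = Pᵢˢᵃᵗ/61.5.
  K_1 = 245.0/61.5 = 3.983740, K_2 = 37.5/61.5 = 0.609756
Rachford–Rice: g(V/F) = Σ zᵢ(Kᵢ−1)/(1+V/F(Kᵢ−1)) = 0.
g(0) = ΣzᵢKᵢ − 1 = 0.1975 and g(1) = 1 − Σzᵢ/Kᵢ = -0.3980, so a root lies in (0, 1).
Newton iteration, V/F⁰ = 0.53:
  V/F = 0.5300: g = -0.20495, g' = -0.4326 → V/F = 0.0563
  V/F = 0.0563: g = 0.11552, g' = -1.2684 → V/F = 0.1474
  V/F = 0.1474: g = 0.01909, g' = -0.8898 → V/F = 0.1688
  V/F = 0.1688: g = 0.00066, g' = -0.8300 → V/F = 0.1696
Converged at V/F = 0.1696.
Compositions from xᵢ = zᵢ/(1+V/F(Kᵢ−1)), yᵢ = Kᵢxᵢ:
  1: x = 0.1157, y = 0.4608
  2: x = 0.8843, y = 0.5392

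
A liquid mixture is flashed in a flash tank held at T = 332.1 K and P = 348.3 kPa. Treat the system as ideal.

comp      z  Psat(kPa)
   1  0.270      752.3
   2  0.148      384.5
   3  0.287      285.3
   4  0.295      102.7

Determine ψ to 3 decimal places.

ψ = 0.141

Raoult's law: Kᵢ = Pᵢˢᵃᵗ/P = Pᵢˢᵃᵗ/348.3.
  K_1 = 752.3/348.3 = 2.15992, K_2 = 384.5/348.3 = 1.10393, K_3 = 285.3/348.3 = 0.81912, K_4 = 102.7/348.3 = 0.29486
Let ψ = V/F and solve Σ zᵢ(Kᵢ−1)/(1+ψ(Kᵢ−1)) = 0.
Check two-phase: ΣzᵢKᵢ = 1.069 > 1 and Σzᵢ/Kᵢ = 1.610 > 1, so g(0) = 0.069 > 0 and g(1) = -0.610 < 0.
Iterate (Newton) starting at ψ = 0.45:
  ψ = 0.450: g = -0.1407, g' = -0.484 → ψ = 0.159
  ψ = 0.159: g = -0.0083, g' = -0.456 → ψ = 0.141
Converged at ψ = 0.141.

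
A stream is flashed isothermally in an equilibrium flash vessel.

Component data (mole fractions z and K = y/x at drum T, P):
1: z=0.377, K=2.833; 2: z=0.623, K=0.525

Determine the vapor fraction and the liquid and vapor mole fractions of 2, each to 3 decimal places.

ψ = 0.454, x_2 = 0.794, y_2 = 0.417

Binary case is linear: z₁(K₁−1)(1+ψ(K₂−1)) + z₂(K₂−1)(1+ψ(K₁−1)) = 0
⇒ ψ = [z₁(K₁−1)+z₂(K₂−1)] / [−(K₁−1)(K₂−1)] = 0.3951/0.8707 = 0.454
Compositions from xᵢ = zᵢ/(1+ψ(Kᵢ−1)), yᵢ = Kᵢxᵢ:
  1: x = 0.206, y = 0.583
  2: x = 0.794, y = 0.417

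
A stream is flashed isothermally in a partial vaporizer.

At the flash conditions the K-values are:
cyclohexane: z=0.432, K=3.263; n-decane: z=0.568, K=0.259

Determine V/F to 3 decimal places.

Material balance + equilibrium reduce to Σ zᵢ(Kᵢ−1)/(1+V/F(Kᵢ−1)) = 0.
Check two-phase: ΣzᵢKᵢ = 1.557 > 1 and Σzᵢ/Kᵢ = 2.325 > 1, so g(0) = 0.557 > 0 and g(1) = -1.325 < 0.
Binary case is linear: z₁(K₁−1)(1+V/F(K₂−1)) + z₂(K₂−1)(1+V/F(K₁−1)) = 0
⇒ V/F = [z₁(K₁−1)+z₂(K₂−1)] / [−(K₁−1)(K₂−1)] = 0.5567/1.6769 = 0.332

V/F = 0.332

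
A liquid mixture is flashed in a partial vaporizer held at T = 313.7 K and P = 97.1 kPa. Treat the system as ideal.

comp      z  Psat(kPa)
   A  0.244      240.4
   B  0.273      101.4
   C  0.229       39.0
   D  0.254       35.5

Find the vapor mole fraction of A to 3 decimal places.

y_A = 0.518

Raoult's law: Kᵢ = Pᵢˢᵃᵗ/P = Pᵢˢᵃᵗ/97.1.
  K_A = 240.4/97.1 = 2.47580, K_B = 101.4/97.1 = 1.04428, K_C = 39.0/97.1 = 0.40165, K_D = 35.5/97.1 = 0.36560
Iterate (Newton) starting at ψ = 0.5:
  ψ = 0.500: g = -0.2125, g' = -0.563 → ψ = 0.122
  ψ = 0.122: g = -0.0055, g' = -0.597 → ψ = 0.113
Converged at ψ = 0.113.
Compositions from xᵢ = zᵢ/(1+ψ(Kᵢ−1)), yᵢ = Kᵢxᵢ:
  A: x = 0.209, y = 0.518
  B: x = 0.272, y = 0.284
  C: x = 0.246, y = 0.099
  D: x = 0.274, y = 0.100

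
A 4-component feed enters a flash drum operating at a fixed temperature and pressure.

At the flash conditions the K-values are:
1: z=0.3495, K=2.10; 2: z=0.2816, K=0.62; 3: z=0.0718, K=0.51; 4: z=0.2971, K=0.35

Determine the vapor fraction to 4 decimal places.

ψ = 0.0848

Newton iteration, ψ⁰ = 0.41:
  ψ = 0.4100: g = -0.16911, g' = -0.5182 → ψ = 0.0837
  ψ = 0.0837: g = 0.00061, g' = -0.5571 → ψ = 0.0848
Converged at ψ = 0.0848.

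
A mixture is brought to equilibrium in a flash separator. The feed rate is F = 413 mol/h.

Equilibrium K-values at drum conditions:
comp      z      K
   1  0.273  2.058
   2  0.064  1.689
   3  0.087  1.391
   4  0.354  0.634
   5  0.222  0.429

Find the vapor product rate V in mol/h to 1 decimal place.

V = 110.4 mol/h

Material balance + equilibrium reduce to Σ zᵢ(Kᵢ−1)/(1+ψ(Kᵢ−1)) = 0.
Feasibility: ΣzᵢKᵢ = 1.111, Σzᵢ/Kᵢ = 1.309 — both > 1, two phases present.
Iterate (Newton) starting at ψ = 0.5:
  ψ = 0.500: g = -0.0858, g' = -0.370 → ψ = 0.268
  ψ = 0.268: g = -0.0002, g' = -0.377 → ψ = 0.267
Converged at ψ = 0.267.
Then V = ψ·F = 0.2673·413 = 110.4 mol/h and L = F − V = 302.6 mol/h.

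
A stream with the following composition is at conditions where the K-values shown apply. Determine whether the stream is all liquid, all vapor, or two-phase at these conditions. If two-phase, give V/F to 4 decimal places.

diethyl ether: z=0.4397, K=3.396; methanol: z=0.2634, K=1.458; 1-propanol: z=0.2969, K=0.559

all vapor

ΣzᵢKᵢ = 2.0432; Σzᵢ/Kᵢ = 0.8413.
Since Σzᵢ/Kᵢ < 1 the mixture is above its dew point — single vapor phase.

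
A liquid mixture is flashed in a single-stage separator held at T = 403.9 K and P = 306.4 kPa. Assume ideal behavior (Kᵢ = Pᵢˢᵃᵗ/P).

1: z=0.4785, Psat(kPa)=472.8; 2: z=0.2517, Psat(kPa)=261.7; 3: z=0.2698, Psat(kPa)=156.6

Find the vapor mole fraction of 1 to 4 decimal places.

y_1 = 0.5928

Raoult's law: Kᵢ = Pᵢˢᵃᵗ/P = Pᵢˢᵃᵗ/306.4.
  K_1 = 472.8/306.4 = 1.543081, K_2 = 261.7/306.4 = 0.854112, K_3 = 156.6/306.4 = 0.511097
Let β = V/F and solve Σ zᵢ(Kᵢ−1)/(1+β(Kᵢ−1)) = 0.
g(0) = ΣzᵢKᵢ − 1 = 0.0912 and g(1) = 1 − Σzᵢ/Kᵢ = -0.1327, so a root lies in (0, 1).
Newton iteration, β⁰ = 0.5:
  β = 0.5000: g = -0.00982, g' = -0.2065 → β = 0.4524
  β = 0.4524: g = -0.00008, g' = -0.2034 → β = 0.4521
Converged at β = 0.4521.
Compositions from xᵢ = zᵢ/(1+β(Kᵢ−1)), yᵢ = Kᵢxᵢ:
  1: x = 0.3842, y = 0.5928
  2: x = 0.2695, y = 0.2302
  3: x = 0.3463, y = 0.1770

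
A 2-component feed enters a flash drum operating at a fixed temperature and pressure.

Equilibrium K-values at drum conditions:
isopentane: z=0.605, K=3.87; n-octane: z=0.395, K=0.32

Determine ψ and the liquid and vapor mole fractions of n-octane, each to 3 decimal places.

ψ = 0.752, x_n-octane = 0.808, y_n-octane = 0.259

Iterate (Newton) starting at ψ = 0.5:
  ψ = 0.500: g = 0.3061, g' = -1.260 → ψ = 0.743
  ψ = 0.743: g = 0.0114, g' = -1.254 → ψ = 0.752
Converged at ψ = 0.752.
Compositions from xᵢ = zᵢ/(1+ψ(Kᵢ−1)), yᵢ = Kᵢxᵢ:
  isopentane: x = 0.192, y = 0.741
  n-octane: x = 0.808, y = 0.259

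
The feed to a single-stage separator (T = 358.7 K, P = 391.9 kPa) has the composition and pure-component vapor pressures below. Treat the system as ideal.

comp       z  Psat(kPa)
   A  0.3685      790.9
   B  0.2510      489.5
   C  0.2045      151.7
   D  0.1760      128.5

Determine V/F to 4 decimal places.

V/F = 0.3910

Raoult's law: Kᵢ = Pᵢˢᵃᵗ/P = Pᵢˢᵃᵗ/391.9.
  K_A = 790.9/391.9 = 2.018117, K_B = 489.5/391.9 = 1.249043, K_C = 151.7/391.9 = 0.387089, K_D = 128.5/391.9 = 0.327890
Material balance + equilibrium reduce to Σ zᵢ(Kᵢ−1)/(1+V/F(Kᵢ−1)) = 0.
Check two-phase: ΣzᵢKᵢ = 1.1941 > 1 and Σzᵢ/Kᵢ = 1.4486 > 1, so g(0) = 0.1941 > 0 and g(1) = -0.4486 < 0.
Iterate (Newton) starting at V/F = 0.55:
  V/F = 0.5500: g = -0.08126, g' = -0.5439 → V/F = 0.4006
  V/F = 0.4006: g = -0.00468, g' = -0.4894 → V/F = 0.3910
Converged at V/F = 0.3910.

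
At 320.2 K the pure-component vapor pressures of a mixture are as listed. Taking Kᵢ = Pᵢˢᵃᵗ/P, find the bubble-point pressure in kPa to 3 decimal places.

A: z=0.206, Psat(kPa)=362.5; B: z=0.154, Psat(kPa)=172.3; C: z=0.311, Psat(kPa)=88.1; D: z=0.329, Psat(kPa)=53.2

At the bubble point ψ → 0, so ΣzᵢKᵢ = 1 with Kᵢ = Pᵢˢᵃᵗ/P ⇒ P = ΣzᵢPᵢˢᵃᵗ.
P = 0.206·362.5 + 0.154·172.3 + 0.311·88.1 + 0.329·53.2 = 146.111 kPa

Pbub = 146.111 kPa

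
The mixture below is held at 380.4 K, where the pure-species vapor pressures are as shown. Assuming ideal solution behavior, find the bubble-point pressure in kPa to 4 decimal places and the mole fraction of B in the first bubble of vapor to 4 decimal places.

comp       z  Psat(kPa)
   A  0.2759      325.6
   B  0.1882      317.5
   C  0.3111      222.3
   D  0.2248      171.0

At the bubble point ψ → 0, so ΣzᵢKᵢ = 1 with Kᵢ = Pᵢˢᵃᵗ/P ⇒ P = ΣzᵢPᵢˢᵃᵗ.
P = 0.2759·325.6 + 0.1882·317.5 + 0.3111·222.3 + 0.2248·171.0 = 257.1849 kPa
yᵢ = zᵢPᵢˢᵃᵗ/P ⇒ y_B = 0.1882·317.5/257.1849 = 0.2323

Pbub = 257.1849 kPa, y_B = 0.2323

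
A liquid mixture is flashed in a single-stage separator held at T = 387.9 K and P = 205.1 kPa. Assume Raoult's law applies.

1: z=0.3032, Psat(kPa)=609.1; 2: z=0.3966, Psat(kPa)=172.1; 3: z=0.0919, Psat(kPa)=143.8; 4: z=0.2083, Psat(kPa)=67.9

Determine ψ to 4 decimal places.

ψ = 0.4810

Raoult's law: Kᵢ = Pᵢˢᵃᵗ/P = Pᵢˢᵃᵗ/205.1.
  K_1 = 609.1/205.1 = 2.969771, K_2 = 172.1/205.1 = 0.839103, K_3 = 143.8/205.1 = 0.701121, K_4 = 67.9/205.1 = 0.331058
Material balance + equilibrium reduce to Σ zᵢ(Kᵢ−1)/(1+ψ(Kᵢ−1)) = 0.
Check two-phase: ΣzᵢKᵢ = 1.3666 > 1 and Σzᵢ/Kᵢ = 1.3350 > 1, so g(0) = 0.3666 > 0 and g(1) = -0.3350 < 0.
Newton–Raphson from ψ = 0.47:
  ψ = 0.4700: g = 0.00590, g' = -0.5386 → ψ = 0.4809
  ψ = 0.4809: g = 0.00001, g' = -0.5361 → ψ = 0.4810
Converged at ψ = 0.4810.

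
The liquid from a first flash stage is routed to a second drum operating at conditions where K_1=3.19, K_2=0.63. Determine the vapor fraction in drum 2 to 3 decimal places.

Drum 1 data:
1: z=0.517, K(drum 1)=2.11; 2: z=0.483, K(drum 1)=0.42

Drum 1:
Binary case is linear: z₁(K₁−1)(1+ψ₁(K₂−1)) + z₂(K₂−1)(1+ψ₁(K₁−1)) = 0
⇒ ψ₁ = [z₁(K₁−1)+z₂(K₂−1)] / [−(K₁−1)(K₂−1)] = 0.2937/0.6438 = 0.456
Drum-1 compositions:
  1: x = 0.343, y = 0.724
  2: x = 0.657, y = 0.276
Drum-2 feed = drum-1 liquid: z₂ = (0.3432, 0.6568).
Drum 2:
Let ψ₂ = V/F and solve Σ zᵢ(Kᵢ−1)/(1+ψ₂(Kᵢ−1)) = 0.
g(0) = ΣzᵢKᵢ − 1 = 0.509 and g(1) = 1 − Σzᵢ/Kᵢ = -0.150, so a root lies in (0, 1).
Binary case is linear: z₁(K₁−1)(1+ψ₂(K₂−1)) + z₂(K₂−1)(1+ψ₂(K₁−1)) = 0
⇒ ψ₂ = [z₁(K₁−1)+z₂(K₂−1)] / [−(K₁−1)(K₂−1)] = 0.5086/0.8103 = 0.628
  1: x = 0.145, y = 0.461
  2: x = 0.855, y = 0.539

V/F (drum 2) = 0.628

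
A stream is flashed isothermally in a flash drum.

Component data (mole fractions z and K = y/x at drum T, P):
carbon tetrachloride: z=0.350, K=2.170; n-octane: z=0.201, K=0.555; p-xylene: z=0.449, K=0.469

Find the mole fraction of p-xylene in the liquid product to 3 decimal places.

Newton iteration, V/F⁰ = 0.53:
  V/F = 0.530: g = -0.1961, g' = -0.496 → V/F = 0.135
  V/F = 0.135: g = 0.0019, g' = -0.549 → V/F = 0.138
Converged at V/F = 0.138.
Compositions from xᵢ = zᵢ/(1+V/F(Kᵢ−1)), yᵢ = Kᵢxᵢ:
  carbon tetrachloride: x = 0.301, y = 0.654
  n-octane: x = 0.214, y = 0.119
  p-xylene: x = 0.485, y = 0.227

x_p-xylene = 0.485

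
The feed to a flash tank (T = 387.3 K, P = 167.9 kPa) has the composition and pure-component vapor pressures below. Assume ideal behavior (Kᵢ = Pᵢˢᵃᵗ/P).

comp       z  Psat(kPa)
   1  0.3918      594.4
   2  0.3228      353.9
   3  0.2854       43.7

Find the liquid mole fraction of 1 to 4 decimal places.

x_1 = 0.1292

Raoult's law: Kᵢ = Pᵢˢᵃᵗ/P = Pᵢˢᵃᵗ/167.9.
  K_1 = 594.4/167.9 = 3.540203, K_2 = 353.9/167.9 = 2.107802, K_3 = 43.7/167.9 = 0.260274
Iterate (Newton) starting at ψ = 0.39:
  ψ = 0.3900: g = 0.45295, g' = -1.1396 → ψ = 0.7875
  ψ = 0.7875: g = 0.01704, g' = -1.2898 → ψ = 0.8007
  ψ = 0.8007: g = -0.00023, g' = -1.3253 → ψ = 0.8005
Converged at ψ = 0.8005.
Compositions from xᵢ = zᵢ/(1+ψ(Kᵢ−1)), yᵢ = Kᵢxᵢ:
  1: x = 0.1292, y = 0.4573
  2: x = 0.1711, y = 0.3606
  3: x = 0.6998, y = 0.1821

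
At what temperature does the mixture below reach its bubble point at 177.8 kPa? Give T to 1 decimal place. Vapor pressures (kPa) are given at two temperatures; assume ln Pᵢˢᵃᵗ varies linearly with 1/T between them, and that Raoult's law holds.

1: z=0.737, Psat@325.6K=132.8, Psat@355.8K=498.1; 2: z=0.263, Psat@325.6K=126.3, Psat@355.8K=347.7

T = 332.5 K

Bubble-point temperature: ΣzᵢPᵢˢᵃᵗ(T) = P. Interpolate ln Pᵢˢᵃᵗ = aᵢ + bᵢ/T.
  T = 325.6 K: ΣzᵢPᵢˢᵃᵗ = 131.09 kPa
  T = 355.8 K: ΣzᵢPᵢˢᵃᵗ = 458.54 kPa
  T = 340.7 K: ΣzᵢPᵢˢᵃᵗ = 251.55 kPa
  T = 333.1 K: ΣzᵢPᵢˢᵃᵗ = 182.44 kPa
  T = 329.4 K: ΣzᵢPᵢˢᵃᵗ = 155.26 kPa
  T = 331.2 K: ΣzᵢPᵢˢᵃᵗ = 168.00 kPa
Interpolating between 331.2 K and 333.1 K gives T ≈ 332.5 K.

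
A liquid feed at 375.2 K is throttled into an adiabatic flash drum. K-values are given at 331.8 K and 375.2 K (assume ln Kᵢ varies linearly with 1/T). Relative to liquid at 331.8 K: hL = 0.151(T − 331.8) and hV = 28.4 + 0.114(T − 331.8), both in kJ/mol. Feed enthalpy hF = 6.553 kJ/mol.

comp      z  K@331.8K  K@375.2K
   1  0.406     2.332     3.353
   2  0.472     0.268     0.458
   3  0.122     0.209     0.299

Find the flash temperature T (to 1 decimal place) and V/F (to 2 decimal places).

Adiabatic flash: solve Rachford–Rice at each trial T, then check hF = ψ·hV(T) + (1−ψ)·hL(T).
  T = 331.8 K: K = (2.332, 0.268, 0.209), RR gives ψ = 0.100, H_out = 2.829 kJ/mol
  T = 375.2 K: K = (3.353, 0.458, 0.299), RR gives ψ = 0.451, H_out = 18.632 kJ/mol
  T = 353.5 K: K = (2.828, 0.356, 0.253), RR gives ψ = 0.285, H_out = 11.138 kJ/mol
  T = 342.6 K: K = (2.575, 0.310, 0.230), RR gives ψ = 0.197, H_out = 7.159 kJ/mol
  T = 337.2 K: K = (2.452, 0.289, 0.220), RR gives ψ = 0.150, H_out = 5.058 kJ/mol
  T = 339.9 K: K = (2.513, 0.299, 0.225), RR gives ψ = 0.174, H_out = 6.123 kJ/mol
  T = 341.2 K: K = (2.543, 0.304, 0.228), RR gives ψ = 0.186, H_out = 6.625 kJ/mol
Linear interpolation between T = 339.9 (H_out = 6.123) and T = 341.2 (H_out = 6.625) on hF = 6.553 gives T ≈ 341.0 K, at which ψ = 0.18.

T = 341.0 K, V/F = 0.18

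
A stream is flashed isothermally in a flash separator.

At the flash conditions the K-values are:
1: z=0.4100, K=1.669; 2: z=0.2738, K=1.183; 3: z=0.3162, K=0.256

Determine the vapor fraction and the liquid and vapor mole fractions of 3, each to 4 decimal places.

Material balance + equilibrium reduce to Σ zᵢ(Kᵢ−1)/(1+ψ(Kᵢ−1)) = 0.
Feasibility: ΣzᵢKᵢ = 1.0891, Σzᵢ/Kᵢ = 1.7123 — both > 1, two phases present.
Iterate (Newton) starting at ψ = 0.43:
  ψ = 0.4300: g = -0.08646, g' = -0.4970 → ψ = 0.2560
  ψ = 0.2560: g = -0.00857, g' = -0.4092 → ψ = 0.2351
  ψ = 0.2351: g = -0.00007, g' = -0.4025 → ψ = 0.2349
Converged at ψ = 0.2349.
Compositions from xᵢ = zᵢ/(1+ψ(Kᵢ−1)), yᵢ = Kᵢxᵢ:
  1: x = 0.3543, y = 0.5914
  2: x = 0.2625, y = 0.3106
  3: x = 0.3832, y = 0.0981

ψ = 0.2349, x_3 = 0.3832, y_3 = 0.0981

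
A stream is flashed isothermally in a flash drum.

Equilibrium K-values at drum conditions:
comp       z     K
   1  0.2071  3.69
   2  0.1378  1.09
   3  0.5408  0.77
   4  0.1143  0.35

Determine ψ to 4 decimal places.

Newton–Raphson from ψ = 0.4:
  ψ = 0.4000: g = 0.04294, g' = -0.4716 → ψ = 0.4910
  ψ = 0.4910: g = 0.00257, g' = -0.4198 → ψ = 0.4972
Converged at ψ = 0.4972.

ψ = 0.4972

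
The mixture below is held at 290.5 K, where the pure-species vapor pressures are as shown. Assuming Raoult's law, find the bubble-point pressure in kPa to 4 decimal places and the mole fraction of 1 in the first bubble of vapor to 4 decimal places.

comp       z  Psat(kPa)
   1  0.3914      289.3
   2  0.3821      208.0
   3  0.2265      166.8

Pbub = 230.4890 kPa, y_1 = 0.4913

At the bubble point ψ → 0, so ΣzᵢKᵢ = 1 with Kᵢ = Pᵢˢᵃᵗ/P ⇒ P = ΣzᵢPᵢˢᵃᵗ.
P = 0.3914·289.3 + 0.3821·208.0 + 0.2265·166.8 = 230.4890 kPa
yᵢ = zᵢPᵢˢᵃᵗ/P ⇒ y_1 = 0.3914·289.3/230.4890 = 0.4913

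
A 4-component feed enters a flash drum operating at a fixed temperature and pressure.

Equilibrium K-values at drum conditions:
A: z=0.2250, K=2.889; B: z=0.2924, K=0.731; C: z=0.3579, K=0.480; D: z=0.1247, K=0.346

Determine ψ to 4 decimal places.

Let ψ = V/F and solve Σ zᵢ(Kᵢ−1)/(1+ψ(Kᵢ−1)) = 0.
Check two-phase: ΣzᵢKᵢ = 1.0787 > 1 and Σzᵢ/Kᵢ = 1.5839 > 1, so g(0) = 0.0787 > 0 and g(1) = -0.5839 < 0.
Iterate (Newton) starting at ψ = 0.34:
  ψ = 0.3400: g = -0.15872, g' = -0.5543 → ψ = 0.0537
  ψ = 0.0537: g = 0.03012, g' = -0.8433 → ψ = 0.0894
  ψ = 0.0894: g = 0.00123, g' = -0.7765 → ψ = 0.0910
Converged at ψ = 0.0910.

ψ = 0.0910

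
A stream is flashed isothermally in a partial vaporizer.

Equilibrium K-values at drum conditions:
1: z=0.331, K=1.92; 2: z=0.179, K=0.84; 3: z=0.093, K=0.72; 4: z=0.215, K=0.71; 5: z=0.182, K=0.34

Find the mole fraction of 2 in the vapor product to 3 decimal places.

y_2 = 0.155

Material balance + equilibrium reduce to Σ zᵢ(Kᵢ−1)/(1+ψ(Kᵢ−1)) = 0.
g(0) = ΣzᵢKᵢ − 1 = 0.067 and g(1) = 1 − Σzᵢ/Kᵢ = -0.353, so a root lies in (0, 1).
Iterate (Newton) starting at ψ = 0.5:
  ψ = 0.500: g = -0.1050, g' = -0.348 → ψ = 0.198
  ψ = 0.198: g = -0.0039, g' = -0.339 → ψ = 0.187
Converged at ψ = 0.187.
Compositions from xᵢ = zᵢ/(1+ψ(Kᵢ−1)), yᵢ = Kᵢxᵢ:
  1: x = 0.283, y = 0.542
  2: x = 0.185, y = 0.155
  3: x = 0.098, y = 0.071
  4: x = 0.227, y = 0.161
  5: x = 0.208, y = 0.071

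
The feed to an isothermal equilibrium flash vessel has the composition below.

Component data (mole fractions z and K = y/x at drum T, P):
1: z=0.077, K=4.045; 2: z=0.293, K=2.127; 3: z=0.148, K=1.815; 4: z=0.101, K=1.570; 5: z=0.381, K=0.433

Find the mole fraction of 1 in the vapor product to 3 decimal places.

Let ψ = V/F and solve Σ zᵢ(Kᵢ−1)/(1+ψ(Kᵢ−1)) = 0.
g(0) = ΣzᵢKᵢ − 1 = 0.527 and g(1) = 1 − Σzᵢ/Kᵢ = -0.183, so a root lies in (0, 1).
Newton iteration, ψ⁰ = 0.56:
  ψ = 0.560: g = 0.0990, g' = -0.566 → ψ = 0.735
  ψ = 0.735: g = -0.0014, g' = -0.594 → ψ = 0.733
Converged at ψ = 0.733.
Compositions from xᵢ = zᵢ/(1+ψ(Kᵢ−1)), yᵢ = Kᵢxᵢ:
  1: x = 0.024, y = 0.096
  2: x = 0.160, y = 0.341
  3: x = 0.093, y = 0.168
  4: x = 0.071, y = 0.112
  5: x = 0.652, y = 0.282

y_1 = 0.096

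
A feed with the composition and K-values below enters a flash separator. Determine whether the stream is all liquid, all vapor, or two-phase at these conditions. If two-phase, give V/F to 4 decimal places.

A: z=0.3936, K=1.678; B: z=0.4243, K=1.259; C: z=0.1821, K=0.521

all vapor

ΣzᵢKᵢ = 1.2895; Σzᵢ/Kᵢ = 0.9211.
Since Σzᵢ/Kᵢ < 1 the mixture is above its dew point — single vapor phase.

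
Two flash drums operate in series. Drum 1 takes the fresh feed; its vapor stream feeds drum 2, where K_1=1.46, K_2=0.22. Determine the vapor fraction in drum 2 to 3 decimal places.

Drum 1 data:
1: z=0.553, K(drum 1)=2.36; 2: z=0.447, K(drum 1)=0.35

V/F (drum 2) = 0.464

Drum 1:
Let ψ₁ = V/F and solve Σ zᵢ(Kᵢ−1)/(1+ψ₁(Kᵢ−1)) = 0.
Feasibility: ΣzᵢKᵢ = 1.462, Σzᵢ/Kᵢ = 1.511 — both > 1, two phases present.
Binary case is linear: z₁(K₁−1)(1+ψ₁(K₂−1)) + z₂(K₂−1)(1+ψ₁(K₁−1)) = 0
⇒ ψ₁ = [z₁(K₁−1)+z₂(K₂−1)] / [−(K₁−1)(K₂−1)] = 0.4615/0.8840 = 0.522
Drum-1 compositions:
  1: x = 0.323, y = 0.763
  2: x = 0.677, y = 0.237
Drum-2 feed = drum-1 vapor: z₂ = (0.7632, 0.2368).
Drum 2:
Binary case is linear: z₁(K₁−1)(1+ψ₂(K₂−1)) + z₂(K₂−1)(1+ψ₂(K₁−1)) = 0
⇒ ψ₂ = [z₁(K₁−1)+z₂(K₂−1)] / [−(K₁−1)(K₂−1)] = 0.1663/0.3588 = 0.464
  1: x = 0.629, y = 0.918
  2: x = 0.371, y = 0.082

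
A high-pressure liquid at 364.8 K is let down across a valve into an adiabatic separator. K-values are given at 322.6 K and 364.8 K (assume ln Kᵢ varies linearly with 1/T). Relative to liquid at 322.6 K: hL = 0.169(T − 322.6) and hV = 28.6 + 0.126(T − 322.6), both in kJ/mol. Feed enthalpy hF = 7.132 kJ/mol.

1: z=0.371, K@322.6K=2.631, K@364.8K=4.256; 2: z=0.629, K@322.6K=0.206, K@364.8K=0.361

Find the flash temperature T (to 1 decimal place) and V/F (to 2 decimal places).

T = 334.3 K, V/F = 0.18

Adiabatic flash: solve Rachford–Rice at each trial T, then check hF = ψ·hV(T) + (1−ψ)·hL(T).
  T = 322.6 K: K = (2.631, 0.206), RR gives ψ = 0.082, H_out = 2.334 kJ/mol
  T = 364.8 K: K = (4.256, 0.361), RR gives ψ = 0.387, H_out = 17.509 kJ/mol
  T = 343.7 K: K = (3.396, 0.277), RR gives ψ = 0.251, H_out = 10.515 kJ/mol
  T = 333.1 K: K = (2.999, 0.240), RR gives ψ = 0.174, H_out = 6.661 kJ/mol
  T = 338.4 K: K = (3.195, 0.258), RR gives ψ = 0.214, H_out = 8.635 kJ/mol
  T = 335.8 K: K = (3.098, 0.249), RR gives ψ = 0.194, H_out = 7.680 kJ/mol
  T = 334.5 K: K = (3.050, 0.245), RR gives ψ = 0.184, H_out = 7.193 kJ/mol
Linear interpolation between T = 333.1 (H_out = 6.661) and T = 334.5 (H_out = 7.193) on hF = 7.132 gives T ≈ 334.3 K, at which ψ = 0.18.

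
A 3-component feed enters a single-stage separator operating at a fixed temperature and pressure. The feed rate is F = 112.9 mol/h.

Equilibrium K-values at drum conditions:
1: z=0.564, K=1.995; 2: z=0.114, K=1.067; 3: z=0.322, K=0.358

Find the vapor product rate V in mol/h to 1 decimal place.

V = 72.1 mol/h

Material balance + equilibrium reduce to Σ zᵢ(Kᵢ−1)/(1+ψ(Kᵢ−1)) = 0.
Check two-phase: ΣzᵢKᵢ = 1.362 > 1 and Σzᵢ/Kᵢ = 1.289 > 1, so g(0) = 0.362 > 0 and g(1) = -0.289 < 0.
Newton–Raphson from ψ = 0.34:
  ψ = 0.340: g = 0.1623, g' = -0.529 → ψ = 0.647
  ψ = 0.647: g = -0.0047, g' = -0.595 → ψ = 0.639
Converged at ψ = 0.639.
Then V = ψ·F = 0.6388·112.9 = 72.1 mol/h and L = F − V = 40.8 mol/h.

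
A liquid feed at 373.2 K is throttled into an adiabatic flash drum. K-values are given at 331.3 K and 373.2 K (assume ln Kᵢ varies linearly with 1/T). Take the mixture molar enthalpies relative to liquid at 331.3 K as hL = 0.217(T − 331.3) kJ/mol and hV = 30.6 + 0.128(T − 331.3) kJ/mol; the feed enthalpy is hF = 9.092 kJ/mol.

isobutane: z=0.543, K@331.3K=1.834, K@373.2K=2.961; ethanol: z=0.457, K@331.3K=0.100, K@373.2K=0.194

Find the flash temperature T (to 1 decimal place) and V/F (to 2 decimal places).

T = 343.6 K, V/F = 0.22

Adiabatic flash: solve Rachford–Rice at each trial T, then check hF = ψ·hV(T) + (1−ψ)·hL(T).
  T = 331.3 K: K = (1.834, 0.100), RR gives ψ = 0.055, H_out = 1.694 kJ/mol
  T = 373.2 K: K = (2.961, 0.194), RR gives ψ = 0.441, H_out = 20.933 kJ/mol
  T = 352.2 K: K = (2.362, 0.142), RR gives ψ = 0.297, H_out = 13.082 kJ/mol
  T = 341.8 K: K = (2.091, 0.120), RR gives ψ = 0.198, H_out = 8.153 kJ/mol
  T = 347.0 K: K = (2.225, 0.131), RR gives ψ = 0.251, H_out = 10.748 kJ/mol
  T = 344.4 K: K = (2.157, 0.125), RR gives ψ = 0.226, H_out = 9.488 kJ/mol
  T = 343.1 K: K = (2.124, 0.123), RR gives ψ = 0.212, H_out = 8.830 kJ/mol
Linear interpolation between T = 343.1 (H_out = 8.830) and T = 344.4 (H_out = 9.488) on hF = 9.092 gives T ≈ 343.6 K, at which ψ = 0.22.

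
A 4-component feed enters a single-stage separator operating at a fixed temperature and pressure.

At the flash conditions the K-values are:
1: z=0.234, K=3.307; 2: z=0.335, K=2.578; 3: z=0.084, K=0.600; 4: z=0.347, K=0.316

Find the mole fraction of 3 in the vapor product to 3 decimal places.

y_3 = 0.068

Rachford–Rice: g(β) = Σ zᵢ(Kᵢ−1)/(1+β(Kᵢ−1)) = 0.
g(0) = ΣzᵢKᵢ − 1 = 0.798 and g(1) = 1 − Σzᵢ/Kᵢ = -0.439, so a root lies in (0, 1).
Newton–Raphson from β = 0.61:
  β = 0.610: g = 0.0419, g' = -0.933 → β = 0.655
  β = 0.655: g = -0.0005, g' = -0.957 → β = 0.654
Converged at β = 0.654.
Compositions from xᵢ = zᵢ/(1+β(Kᵢ−1)), yᵢ = Kᵢxᵢ:
  1: x = 0.093, y = 0.308
  2: x = 0.165, y = 0.425
  3: x = 0.114, y = 0.068
  4: x = 0.628, y = 0.199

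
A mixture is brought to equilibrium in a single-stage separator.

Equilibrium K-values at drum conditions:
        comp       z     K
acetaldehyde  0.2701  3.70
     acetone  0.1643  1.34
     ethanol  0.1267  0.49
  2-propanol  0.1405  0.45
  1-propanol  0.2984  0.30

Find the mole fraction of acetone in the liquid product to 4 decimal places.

Material balance + equilibrium reduce to Σ zᵢ(Kᵢ−1)/(1+V/F(Kᵢ−1)) = 0.
Check two-phase: ΣzᵢKᵢ = 1.4344 > 1 and Σzᵢ/Kᵢ = 1.7611 > 1, so g(0) = 0.4344 > 0 and g(1) = -0.7611 < 0.
Newton iteration, V/F⁰ = 0.64:
  V/F = 0.6400: g = -0.28038, g' = -0.9311 → V/F = 0.3389
  V/F = 0.3389: g = -0.01601, g' = -0.9159 → V/F = 0.3214
  V/F = 0.3214: g = 0.00015, g' = -0.9331 → V/F = 0.3215
Converged at V/F = 0.3215.
Compositions from xᵢ = zᵢ/(1+V/F(Kᵢ−1)), yᵢ = Kᵢxᵢ:
  acetaldehyde: x = 0.1446, y = 0.5349
  acetone: x = 0.1481, y = 0.1985
  ethanol: x = 0.1516, y = 0.0743
  2-propanol: x = 0.1707, y = 0.0768
  1-propanol: x = 0.3851, y = 0.1155

x_acetone = 0.1481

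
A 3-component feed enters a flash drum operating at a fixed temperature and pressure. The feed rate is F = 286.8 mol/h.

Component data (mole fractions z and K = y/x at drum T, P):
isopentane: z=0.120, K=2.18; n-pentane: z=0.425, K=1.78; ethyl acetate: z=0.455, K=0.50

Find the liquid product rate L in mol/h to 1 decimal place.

L = 126.2 mol/h

Iterate (Newton) starting at V/F = 0.61:
  V/F = 0.610: g = -0.0204, g' = -0.411 → V/F = 0.560
Converged at V/F = 0.560.
Then V = V/F·F = 0.5600·286.8 = 160.6 mol/h and L = F − V = 126.2 mol/h.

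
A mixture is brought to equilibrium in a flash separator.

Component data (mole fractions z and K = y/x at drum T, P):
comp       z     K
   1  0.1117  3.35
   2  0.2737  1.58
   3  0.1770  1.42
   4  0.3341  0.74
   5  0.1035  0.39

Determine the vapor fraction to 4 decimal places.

Rachford–Rice: g(ψ) = Σ zᵢ(Kᵢ−1)/(1+ψ(Kᵢ−1)) = 0.
Feasibility: ΣzᵢKᵢ = 1.3456, Σzᵢ/Kᵢ = 1.0481 — both > 1, two phases present.
Iterate (Newton) starting at ψ = 0.4:
  ψ = 0.4000: g = 0.14735, g' = -0.3430 → ψ = 0.8296
  ψ = 0.8296: g = 0.01272, g' = -0.3246 → ψ = 0.8688
  ψ = 0.8688: g = -0.00022, g' = -0.3362 → ψ = 0.8682
Converged at ψ = 0.8682.

ψ = 0.8682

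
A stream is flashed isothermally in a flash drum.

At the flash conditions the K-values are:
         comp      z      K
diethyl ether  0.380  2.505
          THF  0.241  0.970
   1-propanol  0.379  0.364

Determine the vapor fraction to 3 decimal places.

Rachford–Rice: g(ψ) = Σ zᵢ(Kᵢ−1)/(1+ψ(Kᵢ−1)) = 0.
g(0) = ΣzᵢKᵢ − 1 = 0.324 and g(1) = 1 − Σzᵢ/Kᵢ = -0.441, so a root lies in (0, 1).
Newton–Raphson from ψ = 0.48:
  ψ = 0.480: g = -0.0223, g' = -0.608 → ψ = 0.443
Converged at ψ = 0.443.

ψ = 0.443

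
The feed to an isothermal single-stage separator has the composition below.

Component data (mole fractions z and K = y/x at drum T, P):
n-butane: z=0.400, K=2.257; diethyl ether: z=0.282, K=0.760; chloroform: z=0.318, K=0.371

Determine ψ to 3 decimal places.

Material balance + equilibrium reduce to Σ zᵢ(Kᵢ−1)/(1+ψ(Kᵢ−1)) = 0.
Check two-phase: ΣzᵢKᵢ = 1.235 > 1 and Σzᵢ/Kᵢ = 1.405 > 1, so g(0) = 0.235 > 0 and g(1) = -0.405 < 0.
Newton iteration, ψ⁰ = 0.41:
  ψ = 0.410: g = -0.0128, g' = -0.524 → ψ = 0.386
Converged at ψ = 0.386.

ψ = 0.386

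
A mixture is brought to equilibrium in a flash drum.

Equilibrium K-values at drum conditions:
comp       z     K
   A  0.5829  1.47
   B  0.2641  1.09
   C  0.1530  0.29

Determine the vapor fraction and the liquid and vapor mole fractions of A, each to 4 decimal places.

Let ψ = V/F and solve Σ zᵢ(Kᵢ−1)/(1+ψ(Kᵢ−1)) = 0.
Feasibility: ΣzᵢKᵢ = 1.1891, Σzᵢ/Kᵢ = 1.1664 — both > 1, two phases present.
Newton iteration, ψ⁰ = 0.5:
  ψ = 0.5000: g = 0.07616, g' = -0.2718 → ψ = 0.7802
  ψ = 0.7802: g = -0.02088, g' = -0.4585 → ψ = 0.7347
  ψ = 0.7347: g = -0.00114, g' = -0.4101 → ψ = 0.7319
Converged at ψ = 0.7319.
Compositions from xᵢ = zᵢ/(1+ψ(Kᵢ−1)), yᵢ = Kᵢxᵢ:
  A: x = 0.4337, y = 0.6376
  B: x = 0.2478, y = 0.2701
  C: x = 0.3185, y = 0.0924

ψ = 0.7319, x_A = 0.4337, y_A = 0.6376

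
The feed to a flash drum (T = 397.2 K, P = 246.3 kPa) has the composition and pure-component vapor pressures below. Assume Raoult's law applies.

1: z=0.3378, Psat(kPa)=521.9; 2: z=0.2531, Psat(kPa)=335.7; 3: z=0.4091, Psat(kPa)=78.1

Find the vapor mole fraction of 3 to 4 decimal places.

Raoult's law: Kᵢ = Pᵢˢᵃᵗ/P = Pᵢˢᵃᵗ/246.3.
  K_1 = 521.9/246.3 = 2.118961, K_2 = 335.7/246.3 = 1.362972, K_3 = 78.1/246.3 = 0.317093
Rachford–Rice: g(β) = Σ zᵢ(Kᵢ−1)/(1+β(Kᵢ−1)) = 0.
Feasibility: ΣzᵢKᵢ = 1.1905, Σzᵢ/Kᵢ = 1.6353 — both > 1, two phases present.
Iterate (Newton) starting at β = 0.5:
  β = 0.5000: g = -0.10410, g' = -0.6377 → β = 0.3368
  β = 0.3368: g = -0.00642, g' = -0.5714 → β = 0.3255
Converged at β = 0.3255.
Compositions from xᵢ = zᵢ/(1+β(Kᵢ−1)), yᵢ = Kᵢxᵢ:
  1: x = 0.2476, y = 0.5247
  2: x = 0.2264, y = 0.3085
  3: x = 0.5260, y = 0.1668

y_3 = 0.1668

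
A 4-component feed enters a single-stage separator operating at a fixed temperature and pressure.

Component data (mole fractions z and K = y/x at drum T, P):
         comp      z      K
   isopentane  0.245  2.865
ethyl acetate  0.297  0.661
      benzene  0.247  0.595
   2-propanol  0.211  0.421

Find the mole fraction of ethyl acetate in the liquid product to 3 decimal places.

x_ethyl acetate = 0.315

Newton–Raphson from β = 0.5:
  β = 0.500: g = -0.1822, g' = -0.481 → β = 0.122
  β = 0.122: g = 0.0308, g' = -0.730 → β = 0.164
  β = 0.164: g = 0.0013, g' = -0.671 → β = 0.166
Converged at β = 0.166.
Compositions from xᵢ = zᵢ/(1+β(Kᵢ−1)), yᵢ = Kᵢxᵢ:
  isopentane: x = 0.187, y = 0.536
  ethyl acetate: x = 0.315, y = 0.208
  benzene: x = 0.265, y = 0.158
  2-propanol: x = 0.233, y = 0.098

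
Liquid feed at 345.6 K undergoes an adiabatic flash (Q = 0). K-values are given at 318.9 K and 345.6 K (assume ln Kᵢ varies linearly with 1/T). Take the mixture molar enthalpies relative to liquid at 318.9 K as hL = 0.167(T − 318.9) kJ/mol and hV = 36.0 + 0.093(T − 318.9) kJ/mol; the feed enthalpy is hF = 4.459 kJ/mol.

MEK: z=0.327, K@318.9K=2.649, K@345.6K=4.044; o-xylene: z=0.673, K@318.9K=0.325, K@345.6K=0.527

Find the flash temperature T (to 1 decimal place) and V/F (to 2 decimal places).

Adiabatic flash: solve Rachford–Rice at each trial T, then check hF = ψ·hV(T) + (1−ψ)·hL(T).
  T = 318.9 K: K = (2.649, 0.325), RR gives ψ = 0.076, H_out = 2.747 kJ/mol
  T = 345.6 K: K = (4.044, 0.527), RR gives ψ = 0.470, H_out = 20.458 kJ/mol
  T = 332.2 K: K = (3.298, 0.418), RR gives ψ = 0.269, H_out = 11.625 kJ/mol
  T = 325.5 K: K = (2.960, 0.369), RR gives ψ = 0.175, H_out = 7.311 kJ/mol
  T = 322.2 K: K = (2.802, 0.347), RR gives ψ = 0.127, H_out = 5.088 kJ/mol
  T = 320.5 K: K = (2.722, 0.335), RR gives ψ = 0.101, H_out = 3.899 kJ/mol
Linear interpolation between T = 320.5 (H_out = 3.899) and T = 322.2 (H_out = 5.088) on hF = 4.459 gives T ≈ 321.3 K, at which ψ = 0.11.

T = 321.3 K, V/F = 0.11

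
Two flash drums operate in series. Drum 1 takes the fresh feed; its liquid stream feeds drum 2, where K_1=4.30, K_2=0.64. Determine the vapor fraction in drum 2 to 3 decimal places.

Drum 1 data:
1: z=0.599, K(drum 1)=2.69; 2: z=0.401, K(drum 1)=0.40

Drum 1:
Newton–Raphson from ψ₁ = 0.5:
  ψ₁ = 0.500: g = 0.2050, g' = -0.797 → ψ₁ = 0.757
  ψ₁ = 0.757: g = 0.0032, g' = -0.814 → ψ₁ = 0.761
Converged at ψ₁ = 0.761.
Drum-1 compositions:
  1: x = 0.262, y = 0.705
  2: x = 0.738, y = 0.295
Drum-2 feed = drum-1 liquid: z₂ = (0.2620, 0.7380).
Drum 2:
Iterate (Newton) starting at ψ₂ = 0.5:
  ψ₂ = 0.500: g = 0.0023, g' = -0.549 → ψ₂ = 0.504
Converged at ψ₂ = 0.504.
  1: x = 0.098, y = 0.423
  2: x = 0.902, y = 0.577

V/F (drum 2) = 0.504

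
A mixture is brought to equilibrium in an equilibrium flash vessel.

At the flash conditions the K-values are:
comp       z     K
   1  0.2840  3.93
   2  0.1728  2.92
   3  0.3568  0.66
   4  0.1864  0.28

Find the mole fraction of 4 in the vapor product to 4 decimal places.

y_4 = 0.1025

Let ψ = V/F and solve Σ zᵢ(Kᵢ−1)/(1+ψ(Kᵢ−1)) = 0.
g(0) = ΣzᵢKᵢ − 1 = 0.9084 and g(1) = 1 − Σzᵢ/Kᵢ = -0.3378, so a root lies in (0, 1).
Newton iteration, ψ⁰ = 0.5:
  ψ = 0.5000: g = 0.15099, g' = -0.8629 → ψ = 0.6750
  ψ = 0.6750: g = 0.00541, g' = -0.8310 → ψ = 0.6815
Converged at ψ = 0.6815.
Compositions from xᵢ = zᵢ/(1+ψ(Kᵢ−1)), yᵢ = Kᵢxᵢ:
  1: x = 0.0948, y = 0.3724
  2: x = 0.0749, y = 0.2186
  3: x = 0.4644, y = 0.3065
  4: x = 0.3660, y = 0.1025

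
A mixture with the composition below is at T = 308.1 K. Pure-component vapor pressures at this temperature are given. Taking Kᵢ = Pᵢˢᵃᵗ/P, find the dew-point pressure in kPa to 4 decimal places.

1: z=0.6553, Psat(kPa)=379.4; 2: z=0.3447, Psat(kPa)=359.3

Pdew = 372.2223 kPa

At the dew point ψ → 1, so Σzᵢ/Kᵢ = 1 with Kᵢ = Pᵢˢᵃᵗ/P ⇒ 1/P = Σzᵢ/Pᵢˢᵃᵗ.
1/P = 0.6553/379.4 + 0.3447/359.3 = 0.0026866 ⇒ P = 372.2223 kPa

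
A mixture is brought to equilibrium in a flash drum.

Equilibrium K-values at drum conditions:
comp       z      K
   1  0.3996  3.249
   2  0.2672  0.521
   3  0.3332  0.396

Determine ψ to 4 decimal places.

ψ = 0.4586

Newton–Raphson from ψ = 0.63:
  ψ = 0.6300: g = -0.13633, g' = -0.7885 → ψ = 0.4571
  ψ = 0.4571: g = 0.00126, g' = -0.8239 → ψ = 0.4586
Converged at ψ = 0.4586.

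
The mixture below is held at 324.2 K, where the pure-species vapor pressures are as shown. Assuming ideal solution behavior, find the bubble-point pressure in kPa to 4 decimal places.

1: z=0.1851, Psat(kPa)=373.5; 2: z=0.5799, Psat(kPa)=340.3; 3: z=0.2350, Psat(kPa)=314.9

At the bubble point ψ → 0, so ΣzᵢKᵢ = 1 with Kᵢ = Pᵢˢᵃᵗ/P ⇒ P = ΣzᵢPᵢˢᵃᵗ.
P = 0.1851·373.5 + 0.5799·340.3 + 0.2350·314.9 = 340.4763 kPa

Pbub = 340.4763 kPa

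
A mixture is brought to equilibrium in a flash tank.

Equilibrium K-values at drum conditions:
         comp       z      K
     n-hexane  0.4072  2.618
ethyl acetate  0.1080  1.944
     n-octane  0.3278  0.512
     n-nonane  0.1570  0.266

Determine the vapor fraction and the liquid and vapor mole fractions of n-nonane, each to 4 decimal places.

ψ = 0.5553, x_n-nonane = 0.2650, y_n-nonane = 0.0705

Rachford–Rice: g(ψ) = Σ zᵢ(Kᵢ−1)/(1+ψ(Kᵢ−1)) = 0.
Check two-phase: ΣzᵢKᵢ = 1.4856 > 1 and Σzᵢ/Kᵢ = 1.4416 > 1, so g(0) = 0.4856 > 0 and g(1) = -0.4416 < 0.
Newton–Raphson from ψ = 0.63:
  ψ = 0.6300: g = -0.05514, g' = -0.7547 → ψ = 0.5569
  ψ = 0.5569: g = -0.00121, g' = -0.7255 → ψ = 0.5553
Converged at ψ = 0.5553.
Compositions from xᵢ = zᵢ/(1+ψ(Kᵢ−1)), yᵢ = Kᵢxᵢ:
  n-hexane: x = 0.2145, y = 0.5615
  ethyl acetate: x = 0.0709, y = 0.1377
  n-octane: x = 0.4496, y = 0.2302
  n-nonane: x = 0.2650, y = 0.0705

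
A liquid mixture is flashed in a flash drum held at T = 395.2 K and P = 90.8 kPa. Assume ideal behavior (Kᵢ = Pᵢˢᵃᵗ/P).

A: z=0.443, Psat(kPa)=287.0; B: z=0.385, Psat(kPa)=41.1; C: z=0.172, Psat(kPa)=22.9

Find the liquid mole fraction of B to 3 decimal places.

x_B = 0.515

Raoult's law: Kᵢ = Pᵢˢᵃᵗ/P = Pᵢˢᵃᵗ/90.8.
  K_A = 287.0/90.8 = 3.16079, K_B = 41.1/90.8 = 0.45264, K_C = 22.9/90.8 = 0.25220
Rachford–Rice: g(β) = Σ zᵢ(Kᵢ−1)/(1+β(Kᵢ−1)) = 0.
Check two-phase: ΣzᵢKᵢ = 1.618 > 1 and Σzᵢ/Kᵢ = 1.673 > 1, so g(0) = 0.618 > 0 and g(1) = -0.673 < 0.
Newton iteration, β⁰ = 0.5:
  β = 0.500: g = -0.0354, g' = -0.942 → β = 0.462
Converged at β = 0.462.
Compositions from xᵢ = zᵢ/(1+β(Kᵢ−1)), yᵢ = Kᵢxᵢ:
  A: x = 0.222, y = 0.700
  B: x = 0.515, y = 0.233
  C: x = 0.263, y = 0.066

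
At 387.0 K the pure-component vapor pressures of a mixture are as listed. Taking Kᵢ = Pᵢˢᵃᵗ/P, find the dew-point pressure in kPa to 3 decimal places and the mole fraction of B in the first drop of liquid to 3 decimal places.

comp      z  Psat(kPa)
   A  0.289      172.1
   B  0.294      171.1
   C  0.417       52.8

At the dew point ψ → 1, so Σzᵢ/Kᵢ = 1 with Kᵢ = Pᵢˢᵃᵗ/P ⇒ 1/P = Σzᵢ/Pᵢˢᵃᵗ.
1/P = 0.289/172.1 + 0.294/171.1 + 0.417/52.8 = 0.011295 ⇒ P = 88.533 kPa
xᵢ = zᵢP/Pᵢˢᵃᵗ ⇒ x_B = 0.294·88.533/171.1 = 0.152

Pdew = 88.533 kPa, x_B = 0.152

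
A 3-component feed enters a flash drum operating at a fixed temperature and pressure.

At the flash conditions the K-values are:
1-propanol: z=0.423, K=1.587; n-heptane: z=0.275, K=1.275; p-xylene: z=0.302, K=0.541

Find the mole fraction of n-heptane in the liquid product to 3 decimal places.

x_n-heptane = 0.223

Material balance + equilibrium reduce to Σ zᵢ(Kᵢ−1)/(1+V/F(Kᵢ−1)) = 0.
Feasibility: ΣzᵢKᵢ = 1.185, Σzᵢ/Kᵢ = 1.040 — both > 1, two phases present.
Newton–Raphson from V/F = 0.5:
  V/F = 0.500: g = 0.0785, g' = -0.210 → V/F = 0.873
  V/F = 0.873: g = -0.0062, g' = -0.254 → V/F = 0.849
Converged at V/F = 0.849.
Compositions from xᵢ = zᵢ/(1+V/F(Kᵢ−1)), yᵢ = Kᵢxᵢ:
  1-propanol: x = 0.282, y = 0.448
  n-heptane: x = 0.223, y = 0.284
  p-xylene: x = 0.495, y = 0.268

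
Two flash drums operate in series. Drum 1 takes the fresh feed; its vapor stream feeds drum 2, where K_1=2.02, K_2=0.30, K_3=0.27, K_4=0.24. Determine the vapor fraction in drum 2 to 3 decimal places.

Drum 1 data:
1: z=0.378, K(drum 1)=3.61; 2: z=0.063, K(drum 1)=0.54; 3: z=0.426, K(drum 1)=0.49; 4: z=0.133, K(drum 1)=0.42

Drum 1:
Iterate (Newton) starting at ψ₁ = 0.5:
  ψ₁ = 0.500: g = -0.0099, g' = -0.796 → ψ₁ = 0.488
Converged at ψ₁ = 0.488.
Drum-1 compositions:
  1: x = 0.166, y = 0.600
  2: x = 0.081, y = 0.044
  3: x = 0.567, y = 0.278
  4: x = 0.185, y = 0.078
Drum-2 feed = drum-1 vapor: z₂ = (0.6004, 0.0439, 0.2778, 0.0779).
Drum 2:
Let ψ₂ = V/F and solve Σ zᵢ(Kᵢ−1)/(1+ψ₂(Kᵢ−1)) = 0.
g(0) = ΣzᵢKᵢ − 1 = 0.320 and g(1) = 1 − Σzᵢ/Kᵢ = -0.797, so a root lies in (0, 1).
Iterate (Newton) starting at ψ₂ = 0.5:
  ψ₂ = 0.500: g = -0.0565, g' = -0.809 → ψ₂ = 0.430
  ψ₂ = 0.430: g = -0.0019, g' = -0.760 → ψ₂ = 0.428
Converged at ψ₂ = 0.428.
  1: x = 0.418, y = 0.844
  2: x = 0.063, y = 0.019
  3: x = 0.404, y = 0.109
  4: x = 0.115, y = 0.028

V/F (drum 2) = 0.428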